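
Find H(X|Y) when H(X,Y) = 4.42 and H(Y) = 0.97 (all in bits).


H(X|Y) = H(X,Y) - H(Y) = 4.42 - 0.97 = 3.45

3.45 bits


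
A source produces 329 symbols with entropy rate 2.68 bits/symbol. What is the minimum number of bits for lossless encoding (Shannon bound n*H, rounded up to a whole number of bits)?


Minimum bits >= n * H = 329 * 2.68 = 881.72, rounded up to a whole number of bits = 882

882 bits


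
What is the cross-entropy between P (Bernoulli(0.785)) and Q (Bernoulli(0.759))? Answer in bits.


H(P,Q) = -p*log2(q) - (1-p)*log2(1-q). -0.785*log2(0.759) = 0.312295; -0.215*log2(0.241) = 0.441372. H(P,Q) = 0.312295 + 0.441372 = 0.7537

0.7537 bits


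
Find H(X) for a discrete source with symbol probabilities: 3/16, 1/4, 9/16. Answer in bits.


H = -sum(p_i * log2(p_i)). Terms: -(3/16)*log2(3/16) = 0.452820; -(1/4)*log2(1/4) = 0.500000; -(9/16)*log2(9/16) = 0.466917. H = 0.452820 + 0.500000 + 0.466917 = 1.4197

1.4197 bits


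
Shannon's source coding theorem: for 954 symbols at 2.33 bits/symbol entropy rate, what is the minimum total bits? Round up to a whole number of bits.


Minimum bits >= n * H = 954 * 2.33 = 2222.82, rounded up to a whole number of bits = 2223

2223 bits


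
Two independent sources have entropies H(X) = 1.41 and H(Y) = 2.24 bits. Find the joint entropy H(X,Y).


For independent variables, H(X,Y) = H(X) + H(Y) = 1.41 + 2.24 = 3.65

3.65 bits


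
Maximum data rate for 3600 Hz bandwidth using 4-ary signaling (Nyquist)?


Rate = 2 * B * log2(M) = 2 * 3600 * 2.0 = 14400.0

14400.0 bps


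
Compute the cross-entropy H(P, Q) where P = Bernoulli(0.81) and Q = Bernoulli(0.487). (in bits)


H(P,Q) = -p*log2(q) - (1-p)*log2(1-q). -0.81*log2(0.487) = 0.840785; -0.19*log2(0.513) = 0.182964. H(P,Q) = 0.840785 + 0.182964 = 1.0237

1.0237 bits


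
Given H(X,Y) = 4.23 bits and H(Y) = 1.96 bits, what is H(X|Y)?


H(X|Y) = H(X,Y) - H(Y) = 4.23 - 1.96 = 2.27

2.27 bits


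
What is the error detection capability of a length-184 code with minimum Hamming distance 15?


Detection capability = d_min - 1 = 15 - 1 = 14

14 errors


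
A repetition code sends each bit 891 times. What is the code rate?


Rate = k/n = 1/891

1/891


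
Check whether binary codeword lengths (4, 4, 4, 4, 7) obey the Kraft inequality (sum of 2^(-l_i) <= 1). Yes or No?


Kraft sum = sum(2^(-l_i)) = 0.2578, need <= 1. Result: satisfied (a binary prefix-free code with these lengths exists)

Yes


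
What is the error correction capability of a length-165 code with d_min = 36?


Correction capability = floor((d-1)/2) = floor((36-1)/2) = 17

17 errors


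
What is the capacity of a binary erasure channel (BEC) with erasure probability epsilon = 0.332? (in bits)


C = 1 - epsilon = 1 - 0.332 = 0.668

0.668 bits


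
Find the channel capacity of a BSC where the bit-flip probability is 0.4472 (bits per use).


H(p) = -p*log2(p) - (1-p)*log2(1-p) = -0.4472*log2(0.4472) - 0.5528*log2(0.5528) = 0.519203 + 0.472738 = 0.9919. C = 1 - H(p) = 1 - 0.9919 = 0.0081

0.0081 bits


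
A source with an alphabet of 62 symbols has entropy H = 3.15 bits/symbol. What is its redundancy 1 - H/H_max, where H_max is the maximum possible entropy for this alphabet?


H_max = log2(K) = log2(62) = 5.9542 bits/symbol. Redundancy = 1 - H/H_max = 1 - 3.15/5.9542 = 1 - 0.529 = 0.471

0.471


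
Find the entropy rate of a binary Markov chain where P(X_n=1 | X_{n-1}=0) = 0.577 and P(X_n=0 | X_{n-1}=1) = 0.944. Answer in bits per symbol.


Stationary distribution: pi_0 = p10/(p01+p10) = 0.6206, pi_1 = 0.3794. Entropy rate H' = pi_0*H(p01) + pi_1*H(p10) = 0.6206*0.9828 + 0.3794*0.3114 = 0.7281

0.7281 bits/symbol


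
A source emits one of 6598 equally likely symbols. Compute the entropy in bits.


H = log2(n) = log2(6598) = 12.6878

12.6878 bits


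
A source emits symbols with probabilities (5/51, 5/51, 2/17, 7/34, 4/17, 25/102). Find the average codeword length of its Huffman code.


Huffman construction (repeatedly merge the two least-probable nodes; each merge adds 1 bit to every symbol beneath it): 5/51 + 5/51 = 10/51; 2/17 + 10/51 = 16/51; 7/34 + 4/17 = 15/34; 25/102 + 16/51 = 19/34; 15/34 + 19/34 = 1. Resulting codeword lengths (in the order the probabilities were given): (4, 4, 3, 2, 2, 2). L_avg = sum(p_i * l_i) = 5/51*4 + 5/51*4 + 2/17*3 + 7/34*2 + 4/17*2 + 25/102*2 = 128/51 = 2.5098

2.5098 bits


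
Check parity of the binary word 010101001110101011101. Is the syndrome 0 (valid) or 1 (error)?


Syndrome = XOR of all bits = 0 XOR 1 XOR 0 XOR 1 XOR 0 XOR 1 XOR 0 XOR 0 XOR 1 XOR 1 XOR 1 XOR 0 XOR 1 XOR 0 XOR 1 XOR 0 XOR 1 XOR 1 XOR 1 XOR 0 XOR 1 = 0

0


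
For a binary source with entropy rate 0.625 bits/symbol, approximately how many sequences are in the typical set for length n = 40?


log2|A_typical| = nH = 40 * 0.625 = 25.0, so |A_typical| ~ 2^25.0 = 3.355e+07

3.355e+07


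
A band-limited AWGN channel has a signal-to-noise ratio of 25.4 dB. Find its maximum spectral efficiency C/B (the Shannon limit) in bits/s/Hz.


SNR_linear = 10^(25.4/10) = 346.7369; C/B = log2(1 + SNR_linear) = log2(1 + 346.7369) = 8.4419

8.4419 bits/s/Hz


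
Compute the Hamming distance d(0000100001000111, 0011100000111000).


Count differing positions: . . ^ ^ . . . . . ^ ^ ^ ^ ^ ^ ^ = 9 differences

9


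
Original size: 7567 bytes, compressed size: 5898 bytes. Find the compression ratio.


Ratio = original / compressed = 7567 / 5898 = 1.283

1.283


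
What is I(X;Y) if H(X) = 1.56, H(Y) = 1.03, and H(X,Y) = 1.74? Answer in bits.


I(X;Y) = H(X) + H(Y) - H(X,Y) = 1.56 + 1.03 - 1.74 = 0.85

0.85 bits


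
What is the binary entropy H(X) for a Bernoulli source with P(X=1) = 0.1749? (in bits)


H = -p*log2(p) - (1-p)*log2(1-p). -0.1749*log2(0.1749) = 0.439943; -0.8251*log2(0.8251) = 0.228849. H = 0.439943 + 0.228849 = 0.6688

0.6688 bits


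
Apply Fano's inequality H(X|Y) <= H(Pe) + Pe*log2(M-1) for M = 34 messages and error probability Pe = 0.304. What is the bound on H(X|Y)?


H(Pe) = -Pe*log2(Pe) - (1-Pe)*log2(1-Pe) = -0.304*log2(0.304) - 0.696*log2(0.696) = 0.522228 + 0.363897 = 0.8861. Pe*log2(M-1) = 0.304*log2(33) = 1.533496. Bound = H(Pe) + Pe*log2(M-1) = 0.522228 + 0.363897 + 1.533496 = 2.4196

2.4196 bits


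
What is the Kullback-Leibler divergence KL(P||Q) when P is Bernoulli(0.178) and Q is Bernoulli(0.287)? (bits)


KL = p*log2(p/q) + (1-p)*log2((1-p)/(1-q)) = 0.178*log2(0.178/0.287) + 0.822*log2(0.822/0.713) = 0.046

0.046 bits


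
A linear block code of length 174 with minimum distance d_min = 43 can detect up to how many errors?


Detection capability = d_min - 1 = 43 - 1 = 42

42 errors


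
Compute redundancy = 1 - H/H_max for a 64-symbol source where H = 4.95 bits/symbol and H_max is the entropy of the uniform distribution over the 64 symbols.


H_max = log2(K) = log2(64) = 6.0 bits/symbol. Redundancy = 1 - H/H_max = 1 - 4.95/6.0 = 1 - 0.825 = 0.175

0.175


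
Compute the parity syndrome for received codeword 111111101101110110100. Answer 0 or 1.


Syndrome = XOR of all bits = 1 XOR 1 XOR 1 XOR 1 XOR 1 XOR 1 XOR 1 XOR 0 XOR 1 XOR 1 XOR 0 XOR 1 XOR 1 XOR 1 XOR 0 XOR 1 XOR 1 XOR 0 XOR 1 XOR 0 XOR 0 = 1

1


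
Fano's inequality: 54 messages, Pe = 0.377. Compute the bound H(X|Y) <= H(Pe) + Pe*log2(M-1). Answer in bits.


H(Pe) = -Pe*log2(Pe) - (1-Pe)*log2(1-Pe) = -0.377*log2(0.377) - 0.623*log2(0.623) = 0.530576 + 0.425320 = 0.9559. Pe*log2(M-1) = 0.377*log2(53) = 2.159426. Bound = H(Pe) + Pe*log2(M-1) = 0.530576 + 0.425320 + 2.159426 = 3.1153

3.1153 bits


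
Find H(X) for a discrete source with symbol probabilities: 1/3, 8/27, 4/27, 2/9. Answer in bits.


H = -sum(p_i * log2(p_i)). Terms: -(1/3)*log2(1/3) = 0.528321; -(8/27)*log2(8/27) = 0.519967; -(4/27)*log2(4/27) = 0.408131; -(2/9)*log2(2/9) = 0.482206. H = 0.528321 + 0.519967 + 0.408131 + 0.482206 = 1.9386

1.9386 bits


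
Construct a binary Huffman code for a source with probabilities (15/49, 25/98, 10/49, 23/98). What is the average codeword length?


Huffman construction (repeatedly merge the two least-probable nodes; each merge adds 1 bit to every symbol beneath it): 10/49 + 23/98 = 43/98; 25/98 + 15/49 = 55/98; 43/98 + 55/98 = 1. Resulting codeword lengths (in the order the probabilities were given): (2, 2, 2, 2). L_avg = sum(p_i * l_i) = 15/49*2 + 25/98*2 + 10/49*2 + 23/98*2 = 2

2.0 bits


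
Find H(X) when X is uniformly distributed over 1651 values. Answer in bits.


H = log2(n) = log2(1651) = 10.6891

10.6891 bits


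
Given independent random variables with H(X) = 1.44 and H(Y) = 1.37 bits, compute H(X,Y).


For independent variables, H(X,Y) = H(X) + H(Y) = 1.44 + 1.37 = 2.81

2.81 bits


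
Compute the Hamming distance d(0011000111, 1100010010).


Count differing positions: ^ ^ ^ ^ . ^ . ^ . ^ = 7 differences

7


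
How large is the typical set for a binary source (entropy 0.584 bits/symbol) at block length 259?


log2|A_typical| = nH = 259 * 0.584 = 151.256, so |A_typical| ~ 2^151.256 = 3.409e+45

3.409e+45


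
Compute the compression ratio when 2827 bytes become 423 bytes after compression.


Ratio = original / compressed = 2827 / 423 = 6.6832

6.6832


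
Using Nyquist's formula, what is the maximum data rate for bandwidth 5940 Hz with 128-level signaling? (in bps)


Rate = 2 * B * log2(M) = 2 * 5940 * 7.0 = 83160.0

83160.0 bps


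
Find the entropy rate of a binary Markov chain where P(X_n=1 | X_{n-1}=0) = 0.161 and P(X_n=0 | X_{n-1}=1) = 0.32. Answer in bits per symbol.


Stationary distribution: pi_0 = p10/(p01+p10) = 0.6653, pi_1 = 0.3347. Entropy rate H' = pi_0*H(p01) + pi_1*H(p10) = 0.6653*0.6367 + 0.3347*0.9044 = 0.7263

0.7263 bits/symbol


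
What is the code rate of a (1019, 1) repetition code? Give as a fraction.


Rate = k/n = 1/1019

1/1019


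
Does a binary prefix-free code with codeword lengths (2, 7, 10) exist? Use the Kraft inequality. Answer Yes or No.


Kraft sum = sum(2^(-l_i)) = 0.2588, need <= 1. Result: satisfied (a binary prefix-free code with these lengths exists)

Yes


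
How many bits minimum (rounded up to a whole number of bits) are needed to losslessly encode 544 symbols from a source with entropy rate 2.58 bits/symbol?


Minimum bits >= n * H = 544 * 2.58 = 1403.52, rounded up to a whole number of bits = 1404

1404 bits


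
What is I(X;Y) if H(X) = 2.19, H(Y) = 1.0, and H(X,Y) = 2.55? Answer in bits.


I(X;Y) = H(X) + H(Y) - H(X,Y) = 2.19 + 1.0 - 2.55 = 0.64

0.64 bits


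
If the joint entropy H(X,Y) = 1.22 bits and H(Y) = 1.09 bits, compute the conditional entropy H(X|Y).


H(X|Y) = H(X,Y) - H(Y) = 1.22 - 1.09 = 0.13

0.13 bits


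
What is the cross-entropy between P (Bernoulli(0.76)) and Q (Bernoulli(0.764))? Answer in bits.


H(P,Q) = -p*log2(q) - (1-p)*log2(1-q). -0.76*log2(0.764) = 0.295150; -0.24*log2(0.236) = 0.499954. H(P,Q) = 0.295150 + 0.499954 = 0.7951

0.7951 bits


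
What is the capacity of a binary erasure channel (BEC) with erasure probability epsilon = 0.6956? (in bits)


C = 1 - epsilon = 1 - 0.6956 = 0.3044

0.3044 bits


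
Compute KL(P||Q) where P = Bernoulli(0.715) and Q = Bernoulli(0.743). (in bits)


KL = p*log2(p/q) + (1-p)*log2((1-p)/(1-q)) = 0.715*log2(0.715/0.743) + 0.285*log2(0.285/0.257) = 0.0029

0.0029 bits


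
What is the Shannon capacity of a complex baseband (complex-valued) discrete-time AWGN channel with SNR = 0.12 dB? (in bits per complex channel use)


SNR_linear = 10^(0.12/10) = 1.028; C = log2(1 + SNR_linear) = log2(1 + 1.028) = 1.0201

1.0201 bits/channel use


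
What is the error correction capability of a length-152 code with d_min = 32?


Correction capability = floor((d-1)/2) = floor((32-1)/2) = 15

15 errors


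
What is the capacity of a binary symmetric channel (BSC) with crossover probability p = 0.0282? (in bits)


H(p) = -p*log2(p) - (1-p)*log2(1-p) = -0.0282*log2(0.0282) - 0.9718*log2(0.9718) = 0.145178 + 0.040105 = 0.1853. C = 1 - H(p) = 1 - 0.1853 = 0.8147

0.8147 bits


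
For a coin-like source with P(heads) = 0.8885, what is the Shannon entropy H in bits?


H = -p*log2(p) - (1-p)*log2(1-p). -0.8885*log2(0.8885) = 0.151539; -0.1115*log2(0.1115) = 0.352885. H = 0.151539 + 0.352885 = 0.5044

0.5044 bits


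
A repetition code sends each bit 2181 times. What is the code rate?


Rate = k/n = 1/2181

1/2181


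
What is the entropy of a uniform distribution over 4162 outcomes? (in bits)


H = log2(n) = log2(4162) = 12.0231

12.0231 bits


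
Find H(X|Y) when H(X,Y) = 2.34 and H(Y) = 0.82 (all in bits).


H(X|Y) = H(X,Y) - H(Y) = 2.34 - 0.82 = 1.52

1.52 bits


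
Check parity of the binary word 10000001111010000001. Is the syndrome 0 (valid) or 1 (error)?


Syndrome = XOR of all bits = 1 XOR 0 XOR 0 XOR 0 XOR 0 XOR 0 XOR 0 XOR 1 XOR 1 XOR 1 XOR 1 XOR 0 XOR 1 XOR 0 XOR 0 XOR 0 XOR 0 XOR 0 XOR 0 XOR 1 = 1

1


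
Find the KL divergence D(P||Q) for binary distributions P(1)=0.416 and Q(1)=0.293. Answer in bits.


KL = p*log2(p/q) + (1-p)*log2((1-p)/(1-q)) = 0.416*log2(0.416/0.293) + 0.584*log2(0.584/0.707) = 0.0493

0.0493 bits


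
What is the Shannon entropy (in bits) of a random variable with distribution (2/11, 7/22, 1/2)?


H = -sum(p_i * log2(p_i)). Terms: -(2/11)*log2(2/11) = 0.447169; -(7/22)*log2(7/22) = 0.525661; -(1/2)*log2(1/2) = 0.500000. H = 0.447169 + 0.525661 + 0.500000 = 1.4728

1.4728 bits


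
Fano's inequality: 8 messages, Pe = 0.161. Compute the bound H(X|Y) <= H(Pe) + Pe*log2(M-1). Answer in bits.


H(Pe) = -Pe*log2(Pe) - (1-Pe)*log2(1-Pe) = -0.161*log2(0.161) - 0.839*log2(0.839) = 0.424214 + 0.212483 = 0.6367. Pe*log2(M-1) = 0.161*log2(7) = 0.451984. Bound = H(Pe) + Pe*log2(M-1) = 0.424214 + 0.212483 + 0.451984 = 1.0887

1.0887 bits


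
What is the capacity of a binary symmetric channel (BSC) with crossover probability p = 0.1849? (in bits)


H(p) = -p*log2(p) - (1-p)*log2(1-p) = -0.1849*log2(0.1849) - 0.8151*log2(0.8151) = 0.450265 + 0.240415 = 0.6907. C = 1 - H(p) = 1 - 0.6907 = 0.3093

0.3093 bits


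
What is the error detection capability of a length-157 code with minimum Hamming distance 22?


Detection capability = d_min - 1 = 22 - 1 = 21

21 errors


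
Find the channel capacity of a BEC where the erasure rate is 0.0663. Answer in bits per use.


C = 1 - epsilon = 1 - 0.0663 = 0.9337

0.9337 bits


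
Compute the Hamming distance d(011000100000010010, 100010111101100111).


Count differing positions: ^ ^ ^ . ^ . . ^ ^ ^ . ^ ^ ^ . ^ . ^ = 12 differences

12


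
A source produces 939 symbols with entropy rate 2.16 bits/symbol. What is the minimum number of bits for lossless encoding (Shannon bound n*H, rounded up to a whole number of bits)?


Minimum bits >= n * H = 939 * 2.16 = 2028.24, rounded up to a whole number of bits = 2029

2029 bits


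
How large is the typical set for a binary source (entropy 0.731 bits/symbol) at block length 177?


log2|A_typical| = nH = 177 * 0.731 = 129.387, so |A_typical| ~ 2^129.387 = 8.900e+38

8.900e+38


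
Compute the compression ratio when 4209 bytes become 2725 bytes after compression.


Ratio = original / compressed = 4209 / 2725 = 1.5446

1.5446


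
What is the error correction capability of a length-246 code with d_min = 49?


Correction capability = floor((d-1)/2) = floor((49-1)/2) = 24

24 errors


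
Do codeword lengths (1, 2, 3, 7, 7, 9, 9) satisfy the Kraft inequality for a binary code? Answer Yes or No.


Kraft sum = sum(2^(-l_i)) = 0.8945, need <= 1. Result: satisfied (a binary prefix-free code with these lengths exists)

Yes


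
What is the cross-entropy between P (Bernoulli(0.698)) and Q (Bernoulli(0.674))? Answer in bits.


H(P,Q) = -p*log2(q) - (1-p)*log2(1-q). -0.698*log2(0.674) = 0.397287; -0.302*log2(0.326) = 0.488351. H(P,Q) = 0.397287 + 0.488351 = 0.8856

0.8856 bits


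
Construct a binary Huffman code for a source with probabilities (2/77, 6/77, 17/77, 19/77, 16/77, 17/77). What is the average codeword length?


Huffman construction (repeatedly merge the two least-probable nodes; each merge adds 1 bit to every symbol beneath it): 2/77 + 6/77 = 8/77; 8/77 + 16/77 = 24/77; 17/77 + 17/77 = 34/77; 19/77 + 24/77 = 43/77; 34/77 + 43/77 = 1. Resulting codeword lengths (in the order the probabilities were given): (4, 4, 2, 2, 3, 2). L_avg = sum(p_i * l_i) = 2/77*4 + 6/77*4 + 17/77*2 + 19/77*2 + 16/77*3 + 17/77*2 = 186/77 = 2.4156

2.4156 bits


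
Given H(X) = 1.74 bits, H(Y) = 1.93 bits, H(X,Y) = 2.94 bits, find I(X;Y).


I(X;Y) = H(X) + H(Y) - H(X,Y) = 1.74 + 1.93 - 2.94 = 0.73

0.73 bits


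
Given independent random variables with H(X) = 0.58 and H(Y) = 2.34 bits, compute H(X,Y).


For independent variables, H(X,Y) = H(X) + H(Y) = 0.58 + 2.34 = 2.92

2.92 bits


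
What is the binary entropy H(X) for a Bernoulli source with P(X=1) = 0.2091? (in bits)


H = -p*log2(p) - (1-p)*log2(1-p). -0.2091*log2(0.2091) = 0.472092; -0.7909*log2(0.7909) = 0.267667. H = 0.472092 + 0.267667 = 0.7398

0.7398 bits


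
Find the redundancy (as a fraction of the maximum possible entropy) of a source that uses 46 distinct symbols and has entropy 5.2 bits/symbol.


H_max = log2(K) = log2(46) = 5.5236 bits/symbol. Redundancy = 1 - H/H_max = 1 - 5.2/5.5236 = 1 - 0.9414 = 0.0586

0.0586


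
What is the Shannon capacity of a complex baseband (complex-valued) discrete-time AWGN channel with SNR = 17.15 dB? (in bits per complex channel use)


SNR_linear = 10^(17.15/10) = 51.88; C = log2(1 + SNR_linear) = log2(1 + 51.88) = 5.7247

5.7247 bits/channel use


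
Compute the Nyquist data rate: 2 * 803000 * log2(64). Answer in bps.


Rate = 2 * B * log2(M) = 2 * 803000 * 6.0 = 9636000.0

9636000.0 bps


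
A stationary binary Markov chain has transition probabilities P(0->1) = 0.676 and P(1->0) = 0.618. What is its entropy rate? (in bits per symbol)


Stationary distribution: pi_0 = p10/(p01+p10) = 0.4776, pi_1 = 0.5224. Entropy rate H' = pi_0*H(p01) + pi_1*H(p10) = 0.4776*0.9087 + 0.5224*0.9594 = 0.9352

0.9352 bits/symbol


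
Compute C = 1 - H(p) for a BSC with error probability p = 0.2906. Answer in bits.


H(p) = -p*log2(p) - (1-p)*log2(1-p) = -0.2906*log2(0.2906) - 0.7094*log2(0.7094) = 0.518109 + 0.351386 = 0.8695. C = 1 - H(p) = 1 - 0.8695 = 0.1305

0.1305 bits


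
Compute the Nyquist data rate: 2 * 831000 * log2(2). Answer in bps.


Rate = 2 * B * log2(M) = 2 * 831000 * 1.0 = 1662000.0

1662000.0 bps


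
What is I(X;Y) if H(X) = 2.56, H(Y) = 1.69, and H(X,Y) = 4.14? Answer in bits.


I(X;Y) = H(X) + H(Y) - H(X,Y) = 2.56 + 1.69 - 4.14 = 0.11

0.11 bits


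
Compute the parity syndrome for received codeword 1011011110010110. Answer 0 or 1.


Syndrome = XOR of all bits = 1 XOR 0 XOR 1 XOR 1 XOR 0 XOR 1 XOR 1 XOR 1 XOR 1 XOR 0 XOR 0 XOR 1 XOR 0 XOR 1 XOR 1 XOR 0 = 0

0


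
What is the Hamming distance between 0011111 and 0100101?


Count differing positions: . ^ ^ ^ . ^ . = 4 differences

4


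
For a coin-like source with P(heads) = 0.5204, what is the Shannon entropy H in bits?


H = -p*log2(p) - (1-p)*log2(1-p). -0.5204*log2(0.5204) = 0.490377; -0.4796*log2(0.4796) = 0.508422. H = 0.490377 + 0.508422 = 0.9988

0.9988 bits


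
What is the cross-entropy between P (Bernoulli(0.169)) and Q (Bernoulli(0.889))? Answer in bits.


H(P,Q) = -p*log2(q) - (1-p)*log2(1-q). -0.169*log2(0.889) = 0.028687; -0.831*log2(0.111) = 2.635407. H(P,Q) = 0.028687 + 2.635407 = 2.6641

2.6641 bits


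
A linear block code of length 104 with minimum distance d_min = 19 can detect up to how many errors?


Detection capability = d_min - 1 = 19 - 1 = 18

18 errors


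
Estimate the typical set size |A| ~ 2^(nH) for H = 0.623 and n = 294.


log2|A_typical| = nH = 294 * 0.623 = 183.162, so |A_typical| ~ 2^183.162 = 1.372e+55

1.372e+55


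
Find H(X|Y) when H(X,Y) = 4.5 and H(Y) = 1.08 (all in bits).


H(X|Y) = H(X,Y) - H(Y) = 4.5 - 1.08 = 3.42

3.42 bits


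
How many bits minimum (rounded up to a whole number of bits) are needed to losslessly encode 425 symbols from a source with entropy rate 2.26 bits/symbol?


Minimum bits >= n * H = 425 * 2.26 = 960.5, rounded up to a whole number of bits = 961

961 bits


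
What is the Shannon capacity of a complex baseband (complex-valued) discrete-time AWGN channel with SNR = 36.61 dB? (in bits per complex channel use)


SNR_linear = 10^(36.61/10) = 4581.4189; C = log2(1 + SNR_linear) = log2(1 + 4581.4189) = 12.1619

12.1619 bits/channel use


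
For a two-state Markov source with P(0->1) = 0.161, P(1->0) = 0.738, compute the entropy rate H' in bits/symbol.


Stationary distribution: pi_0 = p10/(p01+p10) = 0.8209, pi_1 = 0.1791. Entropy rate H' = pi_0*H(p01) + pi_1*H(p10) = 0.8209*0.6367 + 0.1791*0.8297 = 0.6713

0.6713 bits/symbol


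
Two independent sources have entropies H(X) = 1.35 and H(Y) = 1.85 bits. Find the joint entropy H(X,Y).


For independent variables, H(X,Y) = H(X) + H(Y) = 1.35 + 1.85 = 3.2

3.2 bits


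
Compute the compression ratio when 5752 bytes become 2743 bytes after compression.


Ratio = original / compressed = 5752 / 2743 = 2.097

2.097


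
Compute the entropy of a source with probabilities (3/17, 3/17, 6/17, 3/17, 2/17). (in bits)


H = -sum(p_i * log2(p_i)). Terms: -(3/17)*log2(3/17) = 0.441618; -(3/17)*log2(3/17) = 0.441618; -(6/17)*log2(6/17) = 0.530294; -(3/17)*log2(3/17) = 0.441618; -(2/17)*log2(2/17) = 0.363231. H = 0.441618 + 0.441618 + 0.530294 + 0.441618 + 0.363231 = 2.2184

2.2184 bits


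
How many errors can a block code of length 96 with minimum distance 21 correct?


Correction capability = floor((d-1)/2) = floor((21-1)/2) = 10

10 errors


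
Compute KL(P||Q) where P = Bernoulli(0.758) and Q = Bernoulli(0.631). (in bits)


KL = p*log2(p/q) + (1-p)*log2((1-p)/(1-q)) = 0.758*log2(0.758/0.631) + 0.242*log2(0.242/0.369) = 0.0533

0.0533 bits


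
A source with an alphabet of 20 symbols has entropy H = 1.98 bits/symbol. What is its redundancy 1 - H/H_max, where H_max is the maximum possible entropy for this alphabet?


H_max = log2(K) = log2(20) = 4.3219 bits/symbol. Redundancy = 1 - H/H_max = 1 - 1.98/4.3219 = 1 - 0.4581 = 0.5419

0.5419


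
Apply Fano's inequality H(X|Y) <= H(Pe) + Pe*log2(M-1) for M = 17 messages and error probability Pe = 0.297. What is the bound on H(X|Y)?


H(Pe) = -Pe*log2(Pe) - (1-Pe)*log2(1-Pe) = -0.297*log2(0.297) - 0.703*log2(0.703) = 0.520185 + 0.357408 = 0.8776. Pe*log2(M-1) = 0.297*log2(16) = 1.188000. Bound = H(Pe) + Pe*log2(M-1) = 0.520185 + 0.357408 + 1.188000 = 2.0656

2.0656 bits


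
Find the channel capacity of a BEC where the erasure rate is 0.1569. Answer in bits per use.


C = 1 - epsilon = 1 - 0.1569 = 0.8431

0.8431 bits


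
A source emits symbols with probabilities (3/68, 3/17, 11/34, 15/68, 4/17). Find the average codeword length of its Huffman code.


Huffman construction (repeatedly merge the two least-probable nodes; each merge adds 1 bit to every symbol beneath it): 3/68 + 3/17 = 15/68; 15/68 + 15/68 = 15/34; 4/17 + 11/34 = 19/34; 15/34 + 19/34 = 1. Resulting codeword lengths (in the order the probabilities were given): (3, 3, 2, 2, 2). L_avg = sum(p_i * l_i) = 3/68*3 + 3/17*3 + 11/34*2 + 15/68*2 + 4/17*2 = 151/68 = 2.2206

2.2206 bits


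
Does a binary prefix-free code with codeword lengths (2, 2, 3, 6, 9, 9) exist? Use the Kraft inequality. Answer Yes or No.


Kraft sum = sum(2^(-l_i)) = 0.6445, need <= 1. Result: satisfied (a binary prefix-free code with these lengths exists)

Yes


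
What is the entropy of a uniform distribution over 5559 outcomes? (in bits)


H = log2(n) = log2(5559) = 12.4406

12.4406 bits


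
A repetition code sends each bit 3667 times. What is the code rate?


Rate = k/n = 1/3667

1/3667


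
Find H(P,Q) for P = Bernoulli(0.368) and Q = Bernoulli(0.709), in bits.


H(P,Q) = -p*log2(q) - (1-p)*log2(1-q). -0.368*log2(0.709) = 0.182580; -0.632*log2(0.291) = 1.125534. H(P,Q) = 0.182580 + 1.125534 = 1.3081

1.3081 bits


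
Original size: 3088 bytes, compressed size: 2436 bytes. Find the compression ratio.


Ratio = original / compressed = 3088 / 2436 = 1.2677

1.2677


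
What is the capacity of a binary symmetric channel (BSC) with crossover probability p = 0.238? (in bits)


H(p) = -p*log2(p) - (1-p)*log2(1-p) = -0.238*log2(0.238) - 0.762*log2(0.762) = 0.492890 + 0.298808 = 0.7917. C = 1 - H(p) = 1 - 0.7917 = 0.2083

0.2083 bits


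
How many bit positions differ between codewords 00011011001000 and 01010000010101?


Count differing positions: . ^ . . ^ . ^ ^ . ^ ^ ^ . ^ = 8 differences

8


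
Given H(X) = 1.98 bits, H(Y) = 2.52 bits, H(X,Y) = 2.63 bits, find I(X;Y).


I(X;Y) = H(X) + H(Y) - H(X,Y) = 1.98 + 2.52 - 2.63 = 1.87

1.87 bits


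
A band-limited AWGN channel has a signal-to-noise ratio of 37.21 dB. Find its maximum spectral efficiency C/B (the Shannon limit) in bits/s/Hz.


SNR_linear = 10^(37.21/10) = 5260.1727; C/B = log2(1 + SNR_linear) = log2(1 + 5260.1727) = 12.3612

12.3612 bits/s/Hz


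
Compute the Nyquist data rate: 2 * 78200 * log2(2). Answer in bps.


Rate = 2 * B * log2(M) = 2 * 78200 * 1.0 = 156400.0

156400.0 bps


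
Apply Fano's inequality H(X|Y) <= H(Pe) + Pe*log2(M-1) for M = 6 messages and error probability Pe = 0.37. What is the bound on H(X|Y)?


H(Pe) = -Pe*log2(Pe) - (1-Pe)*log2(1-Pe) = -0.37*log2(0.37) - 0.63*log2(0.63) = 0.530729 + 0.419943 = 0.9507. Pe*log2(M-1) = 0.37*log2(5) = 0.859113. Bound = H(Pe) + Pe*log2(M-1) = 0.530729 + 0.419943 + 0.859113 = 1.8098

1.8098 bits


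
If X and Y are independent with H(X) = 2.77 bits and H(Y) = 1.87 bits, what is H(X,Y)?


For independent variables, H(X,Y) = H(X) + H(Y) = 2.77 + 1.87 = 4.64

4.64 bits


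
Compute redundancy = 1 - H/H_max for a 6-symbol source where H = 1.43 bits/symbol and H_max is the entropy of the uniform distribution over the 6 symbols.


H_max = log2(K) = log2(6) = 2.585 bits/symbol. Redundancy = 1 - H/H_max = 1 - 1.43/2.585 = 1 - 0.5532 = 0.4468

0.4468


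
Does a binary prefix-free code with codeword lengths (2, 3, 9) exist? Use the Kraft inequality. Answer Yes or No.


Kraft sum = sum(2^(-l_i)) = 0.377, need <= 1. Result: satisfied (a binary prefix-free code with these lengths exists)

Yes


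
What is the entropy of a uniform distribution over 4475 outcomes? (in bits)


H = log2(n) = log2(4475) = 12.1277

12.1277 bits


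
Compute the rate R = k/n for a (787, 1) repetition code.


Rate = k/n = 1/787

1/787


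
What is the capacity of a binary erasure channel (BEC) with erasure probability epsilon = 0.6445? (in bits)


C = 1 - epsilon = 1 - 0.6445 = 0.3555

0.3555 bits


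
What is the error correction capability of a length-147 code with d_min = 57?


Correction capability = floor((d-1)/2) = floor((57-1)/2) = 28

28 errors


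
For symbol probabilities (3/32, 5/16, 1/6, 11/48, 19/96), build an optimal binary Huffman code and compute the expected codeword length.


Huffman construction (repeatedly merge the two least-probable nodes; each merge adds 1 bit to every symbol beneath it): 3/32 + 1/6 = 25/96; 19/96 + 11/48 = 41/96; 25/96 + 5/16 = 55/96; 41/96 + 55/96 = 1. Resulting codeword lengths (in the order the probabilities were given): (3, 2, 3, 2, 2). L_avg = sum(p_i * l_i) = 3/32*3 + 5/16*2 + 1/6*3 + 11/48*2 + 19/96*2 = 217/96 = 2.2604

2.2604 bits


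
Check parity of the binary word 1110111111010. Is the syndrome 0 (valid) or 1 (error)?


Syndrome = XOR of all bits = 1 XOR 1 XOR 1 XOR 0 XOR 1 XOR 1 XOR 1 XOR 1 XOR 1 XOR 1 XOR 0 XOR 1 XOR 0 = 0

0


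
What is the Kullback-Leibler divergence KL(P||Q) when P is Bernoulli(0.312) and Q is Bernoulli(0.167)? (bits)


KL = p*log2(p/q) + (1-p)*log2((1-p)/(1-q)) = 0.312*log2(0.312/0.167) + 0.688*log2(0.688/0.833) = 0.0915

0.0915 bits


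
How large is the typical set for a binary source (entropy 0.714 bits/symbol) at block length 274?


log2|A_typical| = nH = 274 * 0.714 = 195.636, so |A_typical| ~ 2^195.636 = 7.804e+58

7.804e+58


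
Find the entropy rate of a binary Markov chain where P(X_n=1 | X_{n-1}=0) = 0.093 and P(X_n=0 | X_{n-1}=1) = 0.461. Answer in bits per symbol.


Stationary distribution: pi_0 = p10/(p01+p10) = 0.8321, pi_1 = 0.1679. Entropy rate H' = pi_0*H(p01) + pi_1*H(p10) = 0.8321*0.4464 + 0.1679*0.9956 = 0.5386

0.5386 bits/symbol


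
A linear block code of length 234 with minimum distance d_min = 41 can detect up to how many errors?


Detection capability = d_min - 1 = 41 - 1 = 40

40 errors


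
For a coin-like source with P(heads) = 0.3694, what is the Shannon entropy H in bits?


H = -p*log2(p) - (1-p)*log2(1-p). -0.3694*log2(0.3694) = 0.530733; -0.6306*log2(0.6306) = 0.419477. H = 0.530733 + 0.419477 = 0.9502

0.9502 bits


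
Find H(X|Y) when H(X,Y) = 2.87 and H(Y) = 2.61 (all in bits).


H(X|Y) = H(X,Y) - H(Y) = 2.87 - 2.61 = 0.26

0.26 bits


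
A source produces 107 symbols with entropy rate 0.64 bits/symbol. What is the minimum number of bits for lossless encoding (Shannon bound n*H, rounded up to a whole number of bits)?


Minimum bits >= n * H = 107 * 0.64 = 68.48, rounded up to a whole number of bits = 69

69 bits


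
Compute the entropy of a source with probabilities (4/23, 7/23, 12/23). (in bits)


H = -sum(p_i * log2(p_i)). Terms: -(4/23)*log2(4/23) = 0.438880; -(7/23)*log2(7/23) = 0.522324; -(12/23)*log2(12/23) = 0.489704. H = 0.438880 + 0.522324 + 0.489704 = 1.4509

1.4509 bits


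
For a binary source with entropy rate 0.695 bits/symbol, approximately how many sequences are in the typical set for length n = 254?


log2|A_typical| = nH = 254 * 0.695 = 176.53, so |A_typical| ~ 2^176.53 = 1.383e+53

1.383e+53


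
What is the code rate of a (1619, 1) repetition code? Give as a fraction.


Rate = k/n = 1/1619

1/1619


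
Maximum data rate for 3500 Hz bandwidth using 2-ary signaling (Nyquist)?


Rate = 2 * B * log2(M) = 2 * 3500 * 1.0 = 7000.0

7000.0 bps


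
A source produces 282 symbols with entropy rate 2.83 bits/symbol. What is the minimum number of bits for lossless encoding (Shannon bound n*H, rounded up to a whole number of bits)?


Minimum bits >= n * H = 282 * 2.83 = 798.06, rounded up to a whole number of bits = 799

799 bits


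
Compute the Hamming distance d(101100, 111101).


Count differing positions: . ^ . . . ^ = 2 differences

2


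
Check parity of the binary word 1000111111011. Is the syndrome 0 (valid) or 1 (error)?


Syndrome = XOR of all bits = 1 XOR 0 XOR 0 XOR 0 XOR 1 XOR 1 XOR 1 XOR 1 XOR 1 XOR 1 XOR 0 XOR 1 XOR 1 = 1

1


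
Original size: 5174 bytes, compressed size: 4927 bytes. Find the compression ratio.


Ratio = original / compressed = 5174 / 4927 = 1.0501

1.0501


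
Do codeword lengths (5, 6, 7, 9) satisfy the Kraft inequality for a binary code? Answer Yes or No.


Kraft sum = sum(2^(-l_i)) = 0.0566, need <= 1. Result: satisfied (a binary prefix-free code with these lengths exists)

Yes


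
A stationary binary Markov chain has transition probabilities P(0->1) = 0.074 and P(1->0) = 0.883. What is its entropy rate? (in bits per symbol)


Stationary distribution: pi_0 = p10/(p01+p10) = 0.9227, pi_1 = 0.0773. Entropy rate H' = pi_0*H(p01) + pi_1*H(p10) = 0.9227*0.3807 + 0.0773*0.5207 = 0.3915

0.3915 bits/symbol


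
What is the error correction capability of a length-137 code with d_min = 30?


Correction capability = floor((d-1)/2) = floor((30-1)/2) = 14

14 errors


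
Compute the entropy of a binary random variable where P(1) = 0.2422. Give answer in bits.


H = -p*log2(p) - (1-p)*log2(1-p). -0.2422*log2(0.2422) = 0.495476; -0.7578*log2(0.7578) = 0.303204. H = 0.495476 + 0.303204 = 0.7987

0.7987 bits


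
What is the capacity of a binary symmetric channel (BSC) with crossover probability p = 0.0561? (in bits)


H(p) = -p*log2(p) - (1-p)*log2(1-p) = -0.0561*log2(0.0561) - 0.9439*log2(0.9439) = 0.233143 + 0.078621 = 0.3118. C = 1 - H(p) = 1 - 0.3118 = 0.6882

0.6882 bits


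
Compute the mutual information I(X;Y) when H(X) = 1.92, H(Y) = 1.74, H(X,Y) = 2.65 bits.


I(X;Y) = H(X) + H(Y) - H(X,Y) = 1.92 + 1.74 - 2.65 = 1.01

1.01 bits


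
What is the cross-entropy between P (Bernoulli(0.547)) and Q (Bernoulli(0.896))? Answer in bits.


H(P,Q) = -p*log2(q) - (1-p)*log2(1-q). -0.547*log2(0.896) = 0.086661; -0.453*log2(0.104) = 1.479201. H(P,Q) = 0.086661 + 1.479201 = 1.5659

1.5659 bits


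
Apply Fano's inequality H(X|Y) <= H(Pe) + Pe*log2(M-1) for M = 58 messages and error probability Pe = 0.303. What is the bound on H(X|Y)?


H(Pe) = -Pe*log2(Pe) - (1-Pe)*log2(1-Pe) = -0.303*log2(0.303) - 0.697*log2(0.697) = 0.521951 + 0.362976 = 0.8849. Pe*log2(M-1) = 0.303*log2(57) = 1.767366. Bound = H(Pe) + Pe*log2(M-1) = 0.521951 + 0.362976 + 1.767366 = 2.6523

2.6523 bits


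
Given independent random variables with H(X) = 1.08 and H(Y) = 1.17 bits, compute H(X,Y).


For independent variables, H(X,Y) = H(X) + H(Y) = 1.08 + 1.17 = 2.25

2.25 bits


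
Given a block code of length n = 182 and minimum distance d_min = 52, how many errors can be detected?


Detection capability = d_min - 1 = 52 - 1 = 51

51 errors


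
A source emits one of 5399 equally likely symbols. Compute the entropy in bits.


H = log2(n) = log2(5399) = 12.3985

12.3985 bits


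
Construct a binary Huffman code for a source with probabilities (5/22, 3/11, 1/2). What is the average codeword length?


Huffman construction (repeatedly merge the two least-probable nodes; each merge adds 1 bit to every symbol beneath it): 5/22 + 3/11 = 1/2; 1/2 + 1/2 = 1. Resulting codeword lengths (in the order the probabilities were given): (2, 2, 1). L_avg = sum(p_i * l_i) = 5/22*2 + 3/11*2 + 1/2*1 = 3/2 = 1.5

1.5 bits


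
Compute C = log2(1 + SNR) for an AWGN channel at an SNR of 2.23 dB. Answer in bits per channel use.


SNR_linear = 10^(2.23/10) = 1.6711; C = log2(1 + SNR_linear) = log2(1 + 1.6711) = 1.4174

1.4174 bits/channel use


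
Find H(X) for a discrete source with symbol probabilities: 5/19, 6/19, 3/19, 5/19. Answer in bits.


H = -sum(p_i * log2(p_i)). Terms: -(5/19)*log2(5/19) = 0.506842; -(6/19)*log2(6/19) = 0.525147; -(3/19)*log2(3/19) = 0.420468; -(5/19)*log2(5/19) = 0.506842. H = 0.506842 + 0.525147 + 0.420468 + 0.506842 = 1.9593

1.9593 bits


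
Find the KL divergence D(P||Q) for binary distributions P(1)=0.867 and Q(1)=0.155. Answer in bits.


KL = p*log2(p/q) + (1-p)*log2((1-p)/(1-q)) = 0.867*log2(0.867/0.155) + 0.133*log2(0.133/0.845) = 1.7986

1.7986 bits


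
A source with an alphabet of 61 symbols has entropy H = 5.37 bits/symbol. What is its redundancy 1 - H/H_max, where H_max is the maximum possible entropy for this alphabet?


H_max = log2(K) = log2(61) = 5.9307 bits/symbol. Redundancy = 1 - H/H_max = 1 - 5.37/5.9307 = 1 - 0.9055 = 0.0945

0.0945


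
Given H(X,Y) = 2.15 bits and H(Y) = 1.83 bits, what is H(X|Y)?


H(X|Y) = H(X,Y) - H(Y) = 2.15 - 1.83 = 0.32

0.32 bits


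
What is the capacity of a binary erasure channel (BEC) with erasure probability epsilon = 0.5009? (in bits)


C = 1 - epsilon = 1 - 0.5009 = 0.4991

0.4991 bits


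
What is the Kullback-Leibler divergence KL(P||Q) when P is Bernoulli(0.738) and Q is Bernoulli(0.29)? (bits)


KL = p*log2(p/q) + (1-p)*log2((1-p)/(1-q)) = 0.738*log2(0.738/0.29) + 0.262*log2(0.262/0.71) = 0.6177

0.6177 bits


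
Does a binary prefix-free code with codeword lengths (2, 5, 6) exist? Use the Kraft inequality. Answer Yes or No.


Kraft sum = sum(2^(-l_i)) = 0.2969, need <= 1. Result: satisfied (a binary prefix-free code with these lengths exists)

Yes


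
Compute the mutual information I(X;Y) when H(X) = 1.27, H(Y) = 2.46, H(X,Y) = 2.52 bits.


I(X;Y) = H(X) + H(Y) - H(X,Y) = 1.27 + 2.46 - 2.52 = 1.21

1.21 bits


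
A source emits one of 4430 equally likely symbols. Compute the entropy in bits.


H = log2(n) = log2(4430) = 12.1131

12.1131 bits


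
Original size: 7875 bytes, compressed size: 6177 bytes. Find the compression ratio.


Ratio = original / compressed = 7875 / 6177 = 1.2749

1.2749


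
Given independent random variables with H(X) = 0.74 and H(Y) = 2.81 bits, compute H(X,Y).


For independent variables, H(X,Y) = H(X) + H(Y) = 0.74 + 2.81 = 3.55

3.55 bits


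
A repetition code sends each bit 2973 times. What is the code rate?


Rate = k/n = 1/2973

1/2973


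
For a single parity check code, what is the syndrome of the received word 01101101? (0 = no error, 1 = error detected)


Syndrome = XOR of all bits = 0 XOR 1 XOR 1 XOR 0 XOR 1 XOR 1 XOR 0 XOR 1 = 1

1


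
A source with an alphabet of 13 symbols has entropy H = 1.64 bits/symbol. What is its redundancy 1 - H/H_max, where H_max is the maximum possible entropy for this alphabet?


H_max = log2(K) = log2(13) = 3.7004 bits/symbol. Redundancy = 1 - H/H_max = 1 - 1.64/3.7004 = 1 - 0.4432 = 0.5568

0.5568


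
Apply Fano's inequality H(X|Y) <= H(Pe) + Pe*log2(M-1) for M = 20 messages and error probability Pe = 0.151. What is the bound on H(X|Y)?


H(Pe) = -Pe*log2(Pe) - (1-Pe)*log2(1-Pe) = -0.151*log2(0.151) - 0.849*log2(0.849) = 0.411834 + 0.200503 = 0.6123. Pe*log2(M-1) = 0.151*log2(19) = 0.641437. Bound = H(Pe) + Pe*log2(M-1) = 0.411834 + 0.200503 + 0.641437 = 1.2538

1.2538 bits


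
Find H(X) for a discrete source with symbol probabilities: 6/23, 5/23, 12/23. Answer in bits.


H = -sum(p_i * log2(p_i)). Terms: -(6/23)*log2(6/23) = 0.505722; -(5/23)*log2(5/23) = 0.478616; -(12/23)*log2(12/23) = 0.489704. H = 0.505722 + 0.478616 + 0.489704 = 1.474

1.474 bits


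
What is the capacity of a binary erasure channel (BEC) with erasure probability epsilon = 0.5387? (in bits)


C = 1 - epsilon = 1 - 0.5387 = 0.4613

0.4613 bits


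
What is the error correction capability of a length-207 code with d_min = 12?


Correction capability = floor((d-1)/2) = floor((12-1)/2) = 5

5 errors


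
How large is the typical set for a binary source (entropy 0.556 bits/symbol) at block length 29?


log2|A_typical| = nH = 29 * 0.556 = 16.124, so |A_typical| ~ 2^16.124 = 7.142e+04

7.142e+04


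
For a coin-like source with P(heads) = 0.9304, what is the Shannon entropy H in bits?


H = -p*log2(p) - (1-p)*log2(1-p). -0.9304*log2(0.9304) = 0.096833; -0.0696*log2(0.0696) = 0.267596. H = 0.096833 + 0.267596 = 0.3644

0.3644 bits


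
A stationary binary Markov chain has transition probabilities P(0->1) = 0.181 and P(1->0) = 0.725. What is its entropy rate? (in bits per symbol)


Stationary distribution: pi_0 = p10/(p01+p10) = 0.8002, pi_1 = 0.1998. Entropy rate H' = pi_0*H(p01) + pi_1*H(p10) = 0.8002*0.6823 + 0.1998*0.8485 = 0.7155

0.7155 bits/symbol


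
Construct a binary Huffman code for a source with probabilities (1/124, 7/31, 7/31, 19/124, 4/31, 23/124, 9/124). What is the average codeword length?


Huffman construction (repeatedly merge the two least-probable nodes; each merge adds 1 bit to every symbol beneath it): 1/124 + 9/124 = 5/62; 5/62 + 4/31 = 13/62; 19/124 + 23/124 = 21/62; 13/62 + 7/31 = 27/62; 7/31 + 21/62 = 35/62; 27/62 + 35/62 = 1. Resulting codeword lengths (in the order the probabilities were given): (4, 2, 2, 3, 3, 3, 4). L_avg = sum(p_i * l_i) = 1/124*4 + 7/31*2 + 7/31*2 + 19/124*3 + 4/31*3 + 23/124*3 + 9/124*4 = 163/62 = 2.629

2.629 bits


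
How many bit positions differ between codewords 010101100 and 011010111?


Count differing positions: . . ^ ^ ^ ^ . ^ ^ = 6 differences

6
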